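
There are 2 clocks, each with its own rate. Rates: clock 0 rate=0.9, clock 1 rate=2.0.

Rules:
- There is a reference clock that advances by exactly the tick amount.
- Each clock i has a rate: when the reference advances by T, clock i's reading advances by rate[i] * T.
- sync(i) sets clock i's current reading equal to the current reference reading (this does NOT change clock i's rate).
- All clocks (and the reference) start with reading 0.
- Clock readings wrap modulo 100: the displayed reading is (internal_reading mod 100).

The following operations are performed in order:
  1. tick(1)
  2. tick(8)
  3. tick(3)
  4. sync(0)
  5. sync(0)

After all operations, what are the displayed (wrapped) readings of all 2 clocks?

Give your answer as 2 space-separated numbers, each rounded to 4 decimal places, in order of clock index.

After op 1 tick(1): ref=1.0000 raw=[0.9000 2.0000]
After op 2 tick(8): ref=9.0000 raw=[8.1000 18.0000]
After op 3 tick(3): ref=12.0000 raw=[10.8000 24.0000]
After op 4 sync(0): ref=12.0000 raw=[12.0000 24.0000]
After op 5 sync(0): ref=12.0000 raw=[12.0000 24.0000]
Wrap final raw readings (mod 100): 12.0000 mod 100 = 12.0000; 24.0000 mod 100 = 24.0000

Answer: 12.0000 24.0000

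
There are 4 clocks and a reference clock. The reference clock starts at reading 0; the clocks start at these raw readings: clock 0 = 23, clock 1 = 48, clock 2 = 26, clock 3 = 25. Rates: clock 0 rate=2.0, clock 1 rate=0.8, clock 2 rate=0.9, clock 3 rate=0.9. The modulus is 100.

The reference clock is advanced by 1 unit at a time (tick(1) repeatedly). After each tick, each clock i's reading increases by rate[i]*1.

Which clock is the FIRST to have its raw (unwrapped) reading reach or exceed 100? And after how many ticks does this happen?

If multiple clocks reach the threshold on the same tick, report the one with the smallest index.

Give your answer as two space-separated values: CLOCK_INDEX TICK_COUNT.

Answer: 0 39

Derivation:
clock 0: start=23, rate=2.0, needs 100-23 = 77; ticks = ceil(77/2.0) = ceil(38.5000) = 39; reading at tick 39 = 23 + 2.0*39 = 101.0000
clock 1: start=48, rate=0.8, needs 100-48 = 52; ticks = ceil(52/0.8) = ceil(65.0000) = 65; reading at tick 65 = 48 + 0.8*65 = 100.0000
clock 2: start=26, rate=0.9, needs 100-26 = 74; ticks = ceil(74/0.9) = ceil(82.2222) = 83; reading at tick 83 = 26 + 0.9*83 = 100.7000
clock 3: start=25, rate=0.9, needs 100-25 = 75; ticks = ceil(75/0.9) = ceil(83.3333) = 84; reading at tick 84 = 25 + 0.9*84 = 100.6000
Minimum tick count = 39; winners = [0]; smallest index = 0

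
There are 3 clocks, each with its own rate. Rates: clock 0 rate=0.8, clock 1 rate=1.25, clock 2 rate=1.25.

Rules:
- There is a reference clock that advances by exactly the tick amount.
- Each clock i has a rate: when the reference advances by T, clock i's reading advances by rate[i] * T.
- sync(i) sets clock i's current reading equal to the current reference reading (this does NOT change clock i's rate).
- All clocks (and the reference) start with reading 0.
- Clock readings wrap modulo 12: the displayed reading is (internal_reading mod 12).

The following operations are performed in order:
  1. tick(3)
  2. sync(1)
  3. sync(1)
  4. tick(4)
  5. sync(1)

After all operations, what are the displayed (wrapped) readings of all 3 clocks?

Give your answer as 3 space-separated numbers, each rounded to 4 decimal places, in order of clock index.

Answer: 5.6000 7.0000 8.7500

Derivation:
After op 1 tick(3): ref=3.0000 raw=[2.4000 3.7500 3.7500]
After op 2 sync(1): ref=3.0000 raw=[2.4000 3.0000 3.7500]
After op 3 sync(1): ref=3.0000 raw=[2.4000 3.0000 3.7500]
After op 4 tick(4): ref=7.0000 raw=[5.6000 8.0000 8.7500]
After op 5 sync(1): ref=7.0000 raw=[5.6000 7.0000 8.7500]
Wrap final raw readings (mod 12): 5.6000 mod 12 = 5.6000; 7.0000 mod 12 = 7.0000; 8.7500 mod 12 = 8.7500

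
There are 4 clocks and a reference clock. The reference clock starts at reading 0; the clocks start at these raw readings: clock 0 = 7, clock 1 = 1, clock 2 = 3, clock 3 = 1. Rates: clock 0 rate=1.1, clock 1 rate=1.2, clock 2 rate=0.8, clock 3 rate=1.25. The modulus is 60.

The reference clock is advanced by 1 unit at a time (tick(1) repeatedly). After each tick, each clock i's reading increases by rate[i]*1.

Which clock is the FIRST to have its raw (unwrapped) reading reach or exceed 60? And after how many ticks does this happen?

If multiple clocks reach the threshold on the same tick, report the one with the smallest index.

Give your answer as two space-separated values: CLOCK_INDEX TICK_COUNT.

clock 0: start=7, rate=1.1, needs 60-7 = 53; ticks = ceil(53/1.1) = ceil(48.1818) = 49; reading at tick 49 = 7 + 1.1*49 = 60.9000
clock 1: start=1, rate=1.2, needs 60-1 = 59; ticks = ceil(59/1.2) = ceil(49.1667) = 50; reading at tick 50 = 1 + 1.2*50 = 61.0000
clock 2: start=3, rate=0.8, needs 60-3 = 57; ticks = ceil(57/0.8) = ceil(71.2500) = 72; reading at tick 72 = 3 + 0.8*72 = 60.6000
clock 3: start=1, rate=1.25, needs 60-1 = 59; ticks = ceil(59/1.25) = ceil(47.2000) = 48; reading at tick 48 = 1 + 1.25*48 = 61.0000
Minimum tick count = 48; winners = [3]; smallest index = 3

Answer: 3 48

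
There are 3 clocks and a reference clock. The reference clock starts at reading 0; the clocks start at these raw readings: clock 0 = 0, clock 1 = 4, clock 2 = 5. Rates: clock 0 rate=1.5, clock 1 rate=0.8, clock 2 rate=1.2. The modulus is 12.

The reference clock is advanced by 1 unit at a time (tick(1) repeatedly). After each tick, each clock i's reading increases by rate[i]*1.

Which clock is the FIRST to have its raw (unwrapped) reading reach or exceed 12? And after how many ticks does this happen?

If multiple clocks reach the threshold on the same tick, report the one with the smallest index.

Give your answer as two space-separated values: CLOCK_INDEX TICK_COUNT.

Answer: 2 6

Derivation:
clock 0: start=0, rate=1.5, needs 12-0 = 12; ticks = ceil(12/1.5) = ceil(8.0000) = 8; reading at tick 8 = 0 + 1.5*8 = 12.0000
clock 1: start=4, rate=0.8, needs 12-4 = 8; ticks = ceil(8/0.8) = ceil(10.0000) = 10; reading at tick 10 = 4 + 0.8*10 = 12.0000
clock 2: start=5, rate=1.2, needs 12-5 = 7; ticks = ceil(7/1.2) = ceil(5.8333) = 6; reading at tick 6 = 5 + 1.2*6 = 12.2000
Minimum tick count = 6; winners = [2]; smallest index = 2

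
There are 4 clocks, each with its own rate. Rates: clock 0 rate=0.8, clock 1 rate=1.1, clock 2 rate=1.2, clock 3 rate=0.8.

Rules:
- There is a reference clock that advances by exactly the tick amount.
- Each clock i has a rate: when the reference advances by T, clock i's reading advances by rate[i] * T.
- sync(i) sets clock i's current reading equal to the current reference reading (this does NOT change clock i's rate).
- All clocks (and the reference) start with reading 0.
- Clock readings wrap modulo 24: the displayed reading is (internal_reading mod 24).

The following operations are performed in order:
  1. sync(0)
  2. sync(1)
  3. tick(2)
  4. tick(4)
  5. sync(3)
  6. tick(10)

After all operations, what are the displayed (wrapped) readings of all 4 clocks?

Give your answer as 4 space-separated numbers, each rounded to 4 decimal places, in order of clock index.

After op 1 sync(0): ref=0.0000 raw=[0.0000 0.0000 0.0000 0.0000]
After op 2 sync(1): ref=0.0000 raw=[0.0000 0.0000 0.0000 0.0000]
After op 3 tick(2): ref=2.0000 raw=[1.6000 2.2000 2.4000 1.6000]
After op 4 tick(4): ref=6.0000 raw=[4.8000 6.6000 7.2000 4.8000]
After op 5 sync(3): ref=6.0000 raw=[4.8000 6.6000 7.2000 6.0000]
After op 6 tick(10): ref=16.0000 raw=[12.8000 17.6000 19.2000 14.0000]
Wrap final raw readings (mod 24): 12.8000 mod 24 = 12.8000; 17.6000 mod 24 = 17.6000; 19.2000 mod 24 = 19.2000; 14.0000 mod 24 = 14.0000

Answer: 12.8000 17.6000 19.2000 14.0000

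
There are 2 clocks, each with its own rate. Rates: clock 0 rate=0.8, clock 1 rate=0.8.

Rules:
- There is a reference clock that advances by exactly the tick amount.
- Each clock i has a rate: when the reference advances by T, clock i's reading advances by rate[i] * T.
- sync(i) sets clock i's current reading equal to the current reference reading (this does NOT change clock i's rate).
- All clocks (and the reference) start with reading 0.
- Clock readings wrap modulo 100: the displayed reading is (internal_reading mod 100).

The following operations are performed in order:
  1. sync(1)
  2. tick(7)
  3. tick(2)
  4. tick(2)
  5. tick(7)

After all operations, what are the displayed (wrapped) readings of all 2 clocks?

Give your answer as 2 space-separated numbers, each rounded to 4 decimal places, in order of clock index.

Answer: 14.4000 14.4000

Derivation:
After op 1 sync(1): ref=0.0000 raw=[0.0000 0.0000]
After op 2 tick(7): ref=7.0000 raw=[5.6000 5.6000]
After op 3 tick(2): ref=9.0000 raw=[7.2000 7.2000]
After op 4 tick(2): ref=11.0000 raw=[8.8000 8.8000]
After op 5 tick(7): ref=18.0000 raw=[14.4000 14.4000]
Wrap final raw readings (mod 100): 14.4000 mod 100 = 14.4000; 14.4000 mod 100 = 14.4000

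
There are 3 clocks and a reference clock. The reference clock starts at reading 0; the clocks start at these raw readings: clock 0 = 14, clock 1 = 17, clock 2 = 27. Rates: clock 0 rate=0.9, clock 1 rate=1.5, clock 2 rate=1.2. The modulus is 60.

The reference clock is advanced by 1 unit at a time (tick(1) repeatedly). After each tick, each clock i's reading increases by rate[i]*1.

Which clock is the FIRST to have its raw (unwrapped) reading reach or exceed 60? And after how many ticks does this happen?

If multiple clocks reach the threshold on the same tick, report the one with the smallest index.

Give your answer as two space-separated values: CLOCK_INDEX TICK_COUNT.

clock 0: start=14, rate=0.9, needs 60-14 = 46; ticks = ceil(46/0.9) = ceil(51.1111) = 52; reading at tick 52 = 14 + 0.9*52 = 60.8000
clock 1: start=17, rate=1.5, needs 60-17 = 43; ticks = ceil(43/1.5) = ceil(28.6667) = 29; reading at tick 29 = 17 + 1.5*29 = 60.5000
clock 2: start=27, rate=1.2, needs 60-27 = 33; ticks = ceil(33/1.2) = ceil(27.5000) = 28; reading at tick 28 = 27 + 1.2*28 = 60.6000
Minimum tick count = 28; winners = [2]; smallest index = 2

Answer: 2 28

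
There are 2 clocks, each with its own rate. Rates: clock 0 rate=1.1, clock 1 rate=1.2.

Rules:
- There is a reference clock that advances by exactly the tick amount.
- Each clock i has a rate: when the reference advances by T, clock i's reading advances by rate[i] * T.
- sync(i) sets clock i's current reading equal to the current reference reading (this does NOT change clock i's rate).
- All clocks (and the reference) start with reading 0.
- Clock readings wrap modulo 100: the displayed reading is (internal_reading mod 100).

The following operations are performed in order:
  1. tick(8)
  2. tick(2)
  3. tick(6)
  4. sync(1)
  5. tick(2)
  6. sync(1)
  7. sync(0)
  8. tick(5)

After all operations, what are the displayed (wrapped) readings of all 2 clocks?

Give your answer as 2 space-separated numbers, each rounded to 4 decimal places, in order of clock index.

After op 1 tick(8): ref=8.0000 raw=[8.8000 9.6000]
After op 2 tick(2): ref=10.0000 raw=[11.0000 12.0000]
After op 3 tick(6): ref=16.0000 raw=[17.6000 19.2000]
After op 4 sync(1): ref=16.0000 raw=[17.6000 16.0000]
After op 5 tick(2): ref=18.0000 raw=[19.8000 18.4000]
After op 6 sync(1): ref=18.0000 raw=[19.8000 18.0000]
After op 7 sync(0): ref=18.0000 raw=[18.0000 18.0000]
After op 8 tick(5): ref=23.0000 raw=[23.5000 24.0000]
Wrap final raw readings (mod 100): 23.5000 mod 100 = 23.5000; 24.0000 mod 100 = 24.0000

Answer: 23.5000 24.0000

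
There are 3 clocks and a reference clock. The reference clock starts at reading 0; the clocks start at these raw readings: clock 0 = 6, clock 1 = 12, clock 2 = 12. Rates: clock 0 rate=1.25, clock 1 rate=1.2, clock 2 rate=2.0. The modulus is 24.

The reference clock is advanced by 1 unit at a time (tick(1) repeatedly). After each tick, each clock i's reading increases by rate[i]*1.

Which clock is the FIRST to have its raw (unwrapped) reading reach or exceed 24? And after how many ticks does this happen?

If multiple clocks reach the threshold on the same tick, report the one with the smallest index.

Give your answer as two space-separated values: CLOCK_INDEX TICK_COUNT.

Answer: 2 6

Derivation:
clock 0: start=6, rate=1.25, needs 24-6 = 18; ticks = ceil(18/1.25) = ceil(14.4000) = 15; reading at tick 15 = 6 + 1.25*15 = 24.7500
clock 1: start=12, rate=1.2, needs 24-12 = 12; ticks = ceil(12/1.2) = ceil(10.0000) = 10; reading at tick 10 = 12 + 1.2*10 = 24.0000
clock 2: start=12, rate=2.0, needs 24-12 = 12; ticks = ceil(12/2.0) = ceil(6.0000) = 6; reading at tick 6 = 12 + 2.0*6 = 24.0000
Minimum tick count = 6; winners = [2]; smallest index = 2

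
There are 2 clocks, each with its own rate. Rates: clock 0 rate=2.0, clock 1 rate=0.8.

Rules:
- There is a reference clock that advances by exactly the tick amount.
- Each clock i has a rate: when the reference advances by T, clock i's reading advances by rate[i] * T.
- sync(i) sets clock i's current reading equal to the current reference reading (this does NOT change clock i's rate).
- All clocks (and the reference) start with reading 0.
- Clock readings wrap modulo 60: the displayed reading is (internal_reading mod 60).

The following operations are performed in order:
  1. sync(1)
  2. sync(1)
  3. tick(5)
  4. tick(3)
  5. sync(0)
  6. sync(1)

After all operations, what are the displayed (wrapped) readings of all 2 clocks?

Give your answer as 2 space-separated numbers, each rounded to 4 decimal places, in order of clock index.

Answer: 8.0000 8.0000

Derivation:
After op 1 sync(1): ref=0.0000 raw=[0.0000 0.0000]
After op 2 sync(1): ref=0.0000 raw=[0.0000 0.0000]
After op 3 tick(5): ref=5.0000 raw=[10.0000 4.0000]
After op 4 tick(3): ref=8.0000 raw=[16.0000 6.4000]
After op 5 sync(0): ref=8.0000 raw=[8.0000 6.4000]
After op 6 sync(1): ref=8.0000 raw=[8.0000 8.0000]
Wrap final raw readings (mod 60): 8.0000 mod 60 = 8.0000; 8.0000 mod 60 = 8.0000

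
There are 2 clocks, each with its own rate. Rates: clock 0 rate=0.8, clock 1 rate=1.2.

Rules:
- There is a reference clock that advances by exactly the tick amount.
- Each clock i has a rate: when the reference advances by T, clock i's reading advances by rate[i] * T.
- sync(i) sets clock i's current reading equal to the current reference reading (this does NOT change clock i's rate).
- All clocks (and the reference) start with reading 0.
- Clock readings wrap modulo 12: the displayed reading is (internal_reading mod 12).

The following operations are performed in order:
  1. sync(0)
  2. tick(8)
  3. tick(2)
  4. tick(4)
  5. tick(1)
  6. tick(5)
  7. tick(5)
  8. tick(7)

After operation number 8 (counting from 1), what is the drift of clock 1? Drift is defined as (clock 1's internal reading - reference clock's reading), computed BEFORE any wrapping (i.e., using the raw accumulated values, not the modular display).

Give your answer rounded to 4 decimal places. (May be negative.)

After op 1 sync(0): ref=0.0000 raw=[0.0000 0.0000]
After op 2 tick(8): ref=8.0000 raw=[6.4000 9.6000]
After op 3 tick(2): ref=10.0000 raw=[8.0000 12.0000]
After op 4 tick(4): ref=14.0000 raw=[11.2000 16.8000]
After op 5 tick(1): ref=15.0000 raw=[12.0000 18.0000]
After op 6 tick(5): ref=20.0000 raw=[16.0000 24.0000]
After op 7 tick(5): ref=25.0000 raw=[20.0000 30.0000]
After op 8 tick(7): ref=32.0000 raw=[25.6000 38.4000]
Drift of clock 1 after op 8: 38.4000 - 32.0000 = 6.4000

Answer: 6.4000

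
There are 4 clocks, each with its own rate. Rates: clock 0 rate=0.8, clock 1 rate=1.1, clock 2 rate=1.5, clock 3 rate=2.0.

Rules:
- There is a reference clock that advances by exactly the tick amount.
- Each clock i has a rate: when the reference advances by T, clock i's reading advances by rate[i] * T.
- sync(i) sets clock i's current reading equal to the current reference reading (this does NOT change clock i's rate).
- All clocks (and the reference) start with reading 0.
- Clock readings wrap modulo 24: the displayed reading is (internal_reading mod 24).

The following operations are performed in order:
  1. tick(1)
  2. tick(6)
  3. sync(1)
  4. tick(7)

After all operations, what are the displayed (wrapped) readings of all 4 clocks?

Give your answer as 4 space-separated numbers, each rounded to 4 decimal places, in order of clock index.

After op 1 tick(1): ref=1.0000 raw=[0.8000 1.1000 1.5000 2.0000]
After op 2 tick(6): ref=7.0000 raw=[5.6000 7.7000 10.5000 14.0000]
After op 3 sync(1): ref=7.0000 raw=[5.6000 7.0000 10.5000 14.0000]
After op 4 tick(7): ref=14.0000 raw=[11.2000 14.7000 21.0000 28.0000]
Wrap final raw readings (mod 24): 11.2000 mod 24 = 11.2000; 14.7000 mod 24 = 14.7000; 21.0000 mod 24 = 21.0000; 28.0000 mod 24 = 4.0000

Answer: 11.2000 14.7000 21.0000 4.0000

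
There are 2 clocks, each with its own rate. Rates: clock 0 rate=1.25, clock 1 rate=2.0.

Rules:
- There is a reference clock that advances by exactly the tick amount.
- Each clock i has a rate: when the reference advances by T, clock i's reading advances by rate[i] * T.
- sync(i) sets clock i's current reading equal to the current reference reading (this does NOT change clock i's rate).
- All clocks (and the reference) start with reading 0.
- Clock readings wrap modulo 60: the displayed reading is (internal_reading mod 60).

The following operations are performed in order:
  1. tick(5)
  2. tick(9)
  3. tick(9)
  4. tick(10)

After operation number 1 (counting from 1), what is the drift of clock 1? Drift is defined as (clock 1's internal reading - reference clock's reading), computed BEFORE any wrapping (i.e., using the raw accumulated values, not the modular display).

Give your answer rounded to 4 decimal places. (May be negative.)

After op 1 tick(5): ref=5.0000 raw=[6.2500 10.0000]
Drift of clock 1 after op 1: 10.0000 - 5.0000 = 5.0000

Answer: 5.0000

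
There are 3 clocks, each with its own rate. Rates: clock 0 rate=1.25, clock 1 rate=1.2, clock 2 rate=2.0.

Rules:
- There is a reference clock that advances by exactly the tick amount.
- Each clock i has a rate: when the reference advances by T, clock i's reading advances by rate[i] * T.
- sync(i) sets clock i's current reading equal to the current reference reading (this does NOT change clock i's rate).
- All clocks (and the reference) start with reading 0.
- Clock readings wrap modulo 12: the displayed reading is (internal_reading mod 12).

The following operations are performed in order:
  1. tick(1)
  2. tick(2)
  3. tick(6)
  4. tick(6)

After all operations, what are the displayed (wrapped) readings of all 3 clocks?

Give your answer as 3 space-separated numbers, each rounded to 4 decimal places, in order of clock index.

Answer: 6.7500 6.0000 6.0000

Derivation:
After op 1 tick(1): ref=1.0000 raw=[1.2500 1.2000 2.0000]
After op 2 tick(2): ref=3.0000 raw=[3.7500 3.6000 6.0000]
After op 3 tick(6): ref=9.0000 raw=[11.2500 10.8000 18.0000]
After op 4 tick(6): ref=15.0000 raw=[18.7500 18.0000 30.0000]
Wrap final raw readings (mod 12): 18.7500 mod 12 = 6.7500; 18.0000 mod 12 = 6.0000; 30.0000 mod 12 = 6.0000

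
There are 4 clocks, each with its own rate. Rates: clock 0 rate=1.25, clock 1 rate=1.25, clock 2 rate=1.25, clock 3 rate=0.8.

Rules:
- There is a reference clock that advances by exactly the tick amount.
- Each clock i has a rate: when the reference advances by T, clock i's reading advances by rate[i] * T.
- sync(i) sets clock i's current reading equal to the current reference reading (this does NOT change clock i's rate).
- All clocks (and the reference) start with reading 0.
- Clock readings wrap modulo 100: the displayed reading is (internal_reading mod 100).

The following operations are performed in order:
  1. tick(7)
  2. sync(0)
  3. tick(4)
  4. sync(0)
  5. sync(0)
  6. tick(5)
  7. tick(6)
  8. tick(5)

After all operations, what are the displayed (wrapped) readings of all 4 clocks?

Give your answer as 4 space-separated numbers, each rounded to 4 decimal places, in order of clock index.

After op 1 tick(7): ref=7.0000 raw=[8.7500 8.7500 8.7500 5.6000]
After op 2 sync(0): ref=7.0000 raw=[7.0000 8.7500 8.7500 5.6000]
After op 3 tick(4): ref=11.0000 raw=[12.0000 13.7500 13.7500 8.8000]
After op 4 sync(0): ref=11.0000 raw=[11.0000 13.7500 13.7500 8.8000]
After op 5 sync(0): ref=11.0000 raw=[11.0000 13.7500 13.7500 8.8000]
After op 6 tick(5): ref=16.0000 raw=[17.2500 20.0000 20.0000 12.8000]
After op 7 tick(6): ref=22.0000 raw=[24.7500 27.5000 27.5000 17.6000]
After op 8 tick(5): ref=27.0000 raw=[31.0000 33.7500 33.7500 21.6000]
Wrap final raw readings (mod 100): 31.0000 mod 100 = 31.0000; 33.7500 mod 100 = 33.7500; 33.7500 mod 100 = 33.7500; 21.6000 mod 100 = 21.6000

Answer: 31.0000 33.7500 33.7500 21.6000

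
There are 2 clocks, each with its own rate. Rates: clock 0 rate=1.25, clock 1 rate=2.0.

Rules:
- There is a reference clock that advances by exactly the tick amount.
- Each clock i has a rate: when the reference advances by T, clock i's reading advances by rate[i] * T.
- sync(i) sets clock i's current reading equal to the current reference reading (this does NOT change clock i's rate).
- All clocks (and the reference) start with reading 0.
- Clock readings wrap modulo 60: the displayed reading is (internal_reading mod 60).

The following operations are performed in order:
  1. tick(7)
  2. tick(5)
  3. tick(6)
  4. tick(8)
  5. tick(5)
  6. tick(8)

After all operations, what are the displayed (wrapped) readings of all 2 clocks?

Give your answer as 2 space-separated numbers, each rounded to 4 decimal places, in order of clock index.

Answer: 48.7500 18.0000

Derivation:
After op 1 tick(7): ref=7.0000 raw=[8.7500 14.0000]
After op 2 tick(5): ref=12.0000 raw=[15.0000 24.0000]
After op 3 tick(6): ref=18.0000 raw=[22.5000 36.0000]
After op 4 tick(8): ref=26.0000 raw=[32.5000 52.0000]
After op 5 tick(5): ref=31.0000 raw=[38.7500 62.0000]
After op 6 tick(8): ref=39.0000 raw=[48.7500 78.0000]
Wrap final raw readings (mod 60): 48.7500 mod 60 = 48.7500; 78.0000 mod 60 = 18.0000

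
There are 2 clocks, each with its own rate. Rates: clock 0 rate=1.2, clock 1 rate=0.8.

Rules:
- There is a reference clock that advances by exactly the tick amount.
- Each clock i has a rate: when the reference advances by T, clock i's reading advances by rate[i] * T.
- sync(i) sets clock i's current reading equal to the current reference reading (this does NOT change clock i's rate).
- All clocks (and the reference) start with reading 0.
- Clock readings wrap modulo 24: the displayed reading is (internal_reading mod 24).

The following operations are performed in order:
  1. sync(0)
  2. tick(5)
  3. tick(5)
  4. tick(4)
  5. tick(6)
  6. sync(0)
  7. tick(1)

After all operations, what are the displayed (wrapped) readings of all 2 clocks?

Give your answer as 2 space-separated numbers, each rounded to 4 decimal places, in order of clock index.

Answer: 21.2000 16.8000

Derivation:
After op 1 sync(0): ref=0.0000 raw=[0.0000 0.0000]
After op 2 tick(5): ref=5.0000 raw=[6.0000 4.0000]
After op 3 tick(5): ref=10.0000 raw=[12.0000 8.0000]
After op 4 tick(4): ref=14.0000 raw=[16.8000 11.2000]
After op 5 tick(6): ref=20.0000 raw=[24.0000 16.0000]
After op 6 sync(0): ref=20.0000 raw=[20.0000 16.0000]
After op 7 tick(1): ref=21.0000 raw=[21.2000 16.8000]
Wrap final raw readings (mod 24): 21.2000 mod 24 = 21.2000; 16.8000 mod 24 = 16.8000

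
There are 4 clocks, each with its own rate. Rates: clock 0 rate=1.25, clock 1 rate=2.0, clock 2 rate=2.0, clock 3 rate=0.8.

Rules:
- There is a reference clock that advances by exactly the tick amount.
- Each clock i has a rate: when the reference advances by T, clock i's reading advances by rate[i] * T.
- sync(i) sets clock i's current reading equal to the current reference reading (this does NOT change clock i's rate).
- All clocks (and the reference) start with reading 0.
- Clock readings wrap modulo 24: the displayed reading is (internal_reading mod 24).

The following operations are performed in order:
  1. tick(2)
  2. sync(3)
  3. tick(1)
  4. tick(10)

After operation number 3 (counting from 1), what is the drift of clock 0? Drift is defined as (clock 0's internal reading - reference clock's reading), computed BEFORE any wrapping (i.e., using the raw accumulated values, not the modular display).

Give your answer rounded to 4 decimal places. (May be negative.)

After op 1 tick(2): ref=2.0000 raw=[2.5000 4.0000 4.0000 1.6000]
After op 2 sync(3): ref=2.0000 raw=[2.5000 4.0000 4.0000 2.0000]
After op 3 tick(1): ref=3.0000 raw=[3.7500 6.0000 6.0000 2.8000]
Drift of clock 0 after op 3: 3.7500 - 3.0000 = 0.7500

Answer: 0.7500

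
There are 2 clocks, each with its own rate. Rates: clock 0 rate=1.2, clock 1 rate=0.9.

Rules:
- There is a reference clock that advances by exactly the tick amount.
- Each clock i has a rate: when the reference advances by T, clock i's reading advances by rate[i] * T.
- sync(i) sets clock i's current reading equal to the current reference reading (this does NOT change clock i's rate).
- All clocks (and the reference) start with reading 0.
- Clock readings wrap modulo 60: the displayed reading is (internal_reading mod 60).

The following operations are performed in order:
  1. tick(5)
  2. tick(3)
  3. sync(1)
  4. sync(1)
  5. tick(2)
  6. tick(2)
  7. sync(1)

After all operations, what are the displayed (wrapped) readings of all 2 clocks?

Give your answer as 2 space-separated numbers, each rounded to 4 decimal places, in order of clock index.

After op 1 tick(5): ref=5.0000 raw=[6.0000 4.5000]
After op 2 tick(3): ref=8.0000 raw=[9.6000 7.2000]
After op 3 sync(1): ref=8.0000 raw=[9.6000 8.0000]
After op 4 sync(1): ref=8.0000 raw=[9.6000 8.0000]
After op 5 tick(2): ref=10.0000 raw=[12.0000 9.8000]
After op 6 tick(2): ref=12.0000 raw=[14.4000 11.6000]
After op 7 sync(1): ref=12.0000 raw=[14.4000 12.0000]
Wrap final raw readings (mod 60): 14.4000 mod 60 = 14.4000; 12.0000 mod 60 = 12.0000

Answer: 14.4000 12.0000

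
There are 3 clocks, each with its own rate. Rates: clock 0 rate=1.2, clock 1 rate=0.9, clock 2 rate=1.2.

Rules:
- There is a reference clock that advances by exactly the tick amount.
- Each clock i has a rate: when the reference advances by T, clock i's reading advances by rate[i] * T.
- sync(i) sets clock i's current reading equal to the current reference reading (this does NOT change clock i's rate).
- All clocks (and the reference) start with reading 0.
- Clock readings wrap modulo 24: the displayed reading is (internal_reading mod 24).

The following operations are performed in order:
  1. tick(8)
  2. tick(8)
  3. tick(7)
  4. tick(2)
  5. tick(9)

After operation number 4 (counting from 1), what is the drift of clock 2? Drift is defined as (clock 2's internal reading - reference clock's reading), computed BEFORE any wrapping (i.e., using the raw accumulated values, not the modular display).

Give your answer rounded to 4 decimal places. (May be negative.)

After op 1 tick(8): ref=8.0000 raw=[9.6000 7.2000 9.6000]
After op 2 tick(8): ref=16.0000 raw=[19.2000 14.4000 19.2000]
After op 3 tick(7): ref=23.0000 raw=[27.6000 20.7000 27.6000]
After op 4 tick(2): ref=25.0000 raw=[30.0000 22.5000 30.0000]
Drift of clock 2 after op 4: 30.0000 - 25.0000 = 5.0000

Answer: 5.0000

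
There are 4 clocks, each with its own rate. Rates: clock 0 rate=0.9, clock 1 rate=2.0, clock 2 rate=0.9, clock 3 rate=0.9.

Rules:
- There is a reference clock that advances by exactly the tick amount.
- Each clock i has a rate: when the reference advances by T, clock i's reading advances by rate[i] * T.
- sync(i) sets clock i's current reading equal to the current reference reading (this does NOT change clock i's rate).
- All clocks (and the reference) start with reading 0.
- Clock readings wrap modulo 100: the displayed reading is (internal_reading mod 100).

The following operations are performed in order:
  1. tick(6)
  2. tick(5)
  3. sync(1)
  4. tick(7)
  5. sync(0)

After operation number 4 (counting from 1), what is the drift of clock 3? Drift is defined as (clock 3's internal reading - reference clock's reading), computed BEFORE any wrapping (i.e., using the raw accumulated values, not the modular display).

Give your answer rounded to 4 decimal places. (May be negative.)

Answer: -1.8000

Derivation:
After op 1 tick(6): ref=6.0000 raw=[5.4000 12.0000 5.4000 5.4000]
After op 2 tick(5): ref=11.0000 raw=[9.9000 22.0000 9.9000 9.9000]
After op 3 sync(1): ref=11.0000 raw=[9.9000 11.0000 9.9000 9.9000]
After op 4 tick(7): ref=18.0000 raw=[16.2000 25.0000 16.2000 16.2000]
Drift of clock 3 after op 4: 16.2000 - 18.0000 = -1.8000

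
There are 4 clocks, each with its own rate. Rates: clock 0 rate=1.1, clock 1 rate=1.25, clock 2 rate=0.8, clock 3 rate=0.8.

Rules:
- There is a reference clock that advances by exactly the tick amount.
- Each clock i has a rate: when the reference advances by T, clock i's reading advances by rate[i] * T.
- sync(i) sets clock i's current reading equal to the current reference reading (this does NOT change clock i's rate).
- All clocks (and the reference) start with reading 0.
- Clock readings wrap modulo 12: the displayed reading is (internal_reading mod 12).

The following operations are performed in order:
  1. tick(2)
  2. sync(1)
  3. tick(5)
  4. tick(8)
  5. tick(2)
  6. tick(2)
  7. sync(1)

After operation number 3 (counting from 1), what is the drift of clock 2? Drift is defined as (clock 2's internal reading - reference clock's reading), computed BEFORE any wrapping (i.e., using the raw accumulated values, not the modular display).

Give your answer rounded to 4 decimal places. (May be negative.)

After op 1 tick(2): ref=2.0000 raw=[2.2000 2.5000 1.6000 1.6000]
After op 2 sync(1): ref=2.0000 raw=[2.2000 2.0000 1.6000 1.6000]
After op 3 tick(5): ref=7.0000 raw=[7.7000 8.2500 5.6000 5.6000]
Drift of clock 2 after op 3: 5.6000 - 7.0000 = -1.4000

Answer: -1.4000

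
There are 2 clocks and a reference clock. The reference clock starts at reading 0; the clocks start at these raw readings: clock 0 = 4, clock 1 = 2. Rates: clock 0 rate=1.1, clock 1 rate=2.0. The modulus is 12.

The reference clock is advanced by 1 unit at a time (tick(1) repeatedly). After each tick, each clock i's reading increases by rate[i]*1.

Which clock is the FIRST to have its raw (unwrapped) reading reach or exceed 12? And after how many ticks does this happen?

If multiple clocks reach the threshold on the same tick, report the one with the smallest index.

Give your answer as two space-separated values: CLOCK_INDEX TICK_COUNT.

Answer: 1 5

Derivation:
clock 0: start=4, rate=1.1, needs 12-4 = 8; ticks = ceil(8/1.1) = ceil(7.2727) = 8; reading at tick 8 = 4 + 1.1*8 = 12.8000
clock 1: start=2, rate=2.0, needs 12-2 = 10; ticks = ceil(10/2.0) = ceil(5.0000) = 5; reading at tick 5 = 2 + 2.0*5 = 12.0000
Minimum tick count = 5; winners = [1]; smallest index = 1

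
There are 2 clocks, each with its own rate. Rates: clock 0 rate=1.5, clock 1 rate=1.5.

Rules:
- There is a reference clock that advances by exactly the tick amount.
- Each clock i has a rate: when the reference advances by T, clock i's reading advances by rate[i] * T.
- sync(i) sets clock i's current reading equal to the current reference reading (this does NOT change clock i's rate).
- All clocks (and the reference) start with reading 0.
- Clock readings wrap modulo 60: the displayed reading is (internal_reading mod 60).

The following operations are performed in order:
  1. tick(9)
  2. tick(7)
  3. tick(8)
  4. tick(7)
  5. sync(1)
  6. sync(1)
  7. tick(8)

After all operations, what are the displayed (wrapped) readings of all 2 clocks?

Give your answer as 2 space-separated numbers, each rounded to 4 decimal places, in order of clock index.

Answer: 58.5000 43.0000

Derivation:
After op 1 tick(9): ref=9.0000 raw=[13.5000 13.5000]
After op 2 tick(7): ref=16.0000 raw=[24.0000 24.0000]
After op 3 tick(8): ref=24.0000 raw=[36.0000 36.0000]
After op 4 tick(7): ref=31.0000 raw=[46.5000 46.5000]
After op 5 sync(1): ref=31.0000 raw=[46.5000 31.0000]
After op 6 sync(1): ref=31.0000 raw=[46.5000 31.0000]
After op 7 tick(8): ref=39.0000 raw=[58.5000 43.0000]
Wrap final raw readings (mod 60): 58.5000 mod 60 = 58.5000; 43.0000 mod 60 = 43.0000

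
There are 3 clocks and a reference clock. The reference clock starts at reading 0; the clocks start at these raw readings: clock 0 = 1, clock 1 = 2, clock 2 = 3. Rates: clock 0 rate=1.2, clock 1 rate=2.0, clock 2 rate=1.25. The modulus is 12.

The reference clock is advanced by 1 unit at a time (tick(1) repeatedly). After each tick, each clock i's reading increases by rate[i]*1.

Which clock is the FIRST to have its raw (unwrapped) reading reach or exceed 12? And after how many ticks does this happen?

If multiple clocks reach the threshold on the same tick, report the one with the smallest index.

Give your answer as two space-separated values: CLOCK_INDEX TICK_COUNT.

Answer: 1 5

Derivation:
clock 0: start=1, rate=1.2, needs 12-1 = 11; ticks = ceil(11/1.2) = ceil(9.1667) = 10; reading at tick 10 = 1 + 1.2*10 = 13.0000
clock 1: start=2, rate=2.0, needs 12-2 = 10; ticks = ceil(10/2.0) = ceil(5.0000) = 5; reading at tick 5 = 2 + 2.0*5 = 12.0000
clock 2: start=3, rate=1.25, needs 12-3 = 9; ticks = ceil(9/1.25) = ceil(7.2000) = 8; reading at tick 8 = 3 + 1.25*8 = 13.0000
Minimum tick count = 5; winners = [1]; smallest index = 1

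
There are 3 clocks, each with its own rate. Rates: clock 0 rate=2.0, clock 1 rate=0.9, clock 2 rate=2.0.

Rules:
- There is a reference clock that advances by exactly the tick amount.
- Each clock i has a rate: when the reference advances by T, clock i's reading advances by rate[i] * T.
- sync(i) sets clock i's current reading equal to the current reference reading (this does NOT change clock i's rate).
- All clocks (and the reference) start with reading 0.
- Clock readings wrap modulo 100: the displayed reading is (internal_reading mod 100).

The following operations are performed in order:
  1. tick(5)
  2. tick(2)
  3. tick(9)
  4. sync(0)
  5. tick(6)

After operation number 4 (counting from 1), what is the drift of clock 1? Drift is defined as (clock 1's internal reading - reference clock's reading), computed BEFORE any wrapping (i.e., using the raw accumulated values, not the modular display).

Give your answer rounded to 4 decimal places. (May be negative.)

Answer: -1.6000

Derivation:
After op 1 tick(5): ref=5.0000 raw=[10.0000 4.5000 10.0000]
After op 2 tick(2): ref=7.0000 raw=[14.0000 6.3000 14.0000]
After op 3 tick(9): ref=16.0000 raw=[32.0000 14.4000 32.0000]
After op 4 sync(0): ref=16.0000 raw=[16.0000 14.4000 32.0000]
Drift of clock 1 after op 4: 14.4000 - 16.0000 = -1.6000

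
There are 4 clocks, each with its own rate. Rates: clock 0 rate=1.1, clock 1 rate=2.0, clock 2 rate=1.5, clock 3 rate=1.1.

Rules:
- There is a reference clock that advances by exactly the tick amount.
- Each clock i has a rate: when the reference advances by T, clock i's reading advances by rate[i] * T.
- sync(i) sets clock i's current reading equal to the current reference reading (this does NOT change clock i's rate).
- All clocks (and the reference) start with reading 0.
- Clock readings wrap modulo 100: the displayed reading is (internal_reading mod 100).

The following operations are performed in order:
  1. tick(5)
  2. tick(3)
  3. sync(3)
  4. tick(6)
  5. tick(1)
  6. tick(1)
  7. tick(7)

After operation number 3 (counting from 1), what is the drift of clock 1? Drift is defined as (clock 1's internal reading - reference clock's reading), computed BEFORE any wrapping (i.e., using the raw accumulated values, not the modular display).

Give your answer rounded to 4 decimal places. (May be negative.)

After op 1 tick(5): ref=5.0000 raw=[5.5000 10.0000 7.5000 5.5000]
After op 2 tick(3): ref=8.0000 raw=[8.8000 16.0000 12.0000 8.8000]
After op 3 sync(3): ref=8.0000 raw=[8.8000 16.0000 12.0000 8.0000]
Drift of clock 1 after op 3: 16.0000 - 8.0000 = 8.0000

Answer: 8.0000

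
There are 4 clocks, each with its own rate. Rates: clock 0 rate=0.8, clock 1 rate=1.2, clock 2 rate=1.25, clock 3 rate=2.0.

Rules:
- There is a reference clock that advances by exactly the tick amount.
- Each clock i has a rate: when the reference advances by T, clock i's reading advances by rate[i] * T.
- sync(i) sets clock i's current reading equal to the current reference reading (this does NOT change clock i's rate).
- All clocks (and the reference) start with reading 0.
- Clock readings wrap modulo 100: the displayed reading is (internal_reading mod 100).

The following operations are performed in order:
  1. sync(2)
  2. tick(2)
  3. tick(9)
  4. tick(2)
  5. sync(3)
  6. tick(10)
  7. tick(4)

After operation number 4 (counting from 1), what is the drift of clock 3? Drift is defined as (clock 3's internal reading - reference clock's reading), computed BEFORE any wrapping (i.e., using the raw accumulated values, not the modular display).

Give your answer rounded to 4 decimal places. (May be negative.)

After op 1 sync(2): ref=0.0000 raw=[0.0000 0.0000 0.0000 0.0000]
After op 2 tick(2): ref=2.0000 raw=[1.6000 2.4000 2.5000 4.0000]
After op 3 tick(9): ref=11.0000 raw=[8.8000 13.2000 13.7500 22.0000]
After op 4 tick(2): ref=13.0000 raw=[10.4000 15.6000 16.2500 26.0000]
Drift of clock 3 after op 4: 26.0000 - 13.0000 = 13.0000

Answer: 13.0000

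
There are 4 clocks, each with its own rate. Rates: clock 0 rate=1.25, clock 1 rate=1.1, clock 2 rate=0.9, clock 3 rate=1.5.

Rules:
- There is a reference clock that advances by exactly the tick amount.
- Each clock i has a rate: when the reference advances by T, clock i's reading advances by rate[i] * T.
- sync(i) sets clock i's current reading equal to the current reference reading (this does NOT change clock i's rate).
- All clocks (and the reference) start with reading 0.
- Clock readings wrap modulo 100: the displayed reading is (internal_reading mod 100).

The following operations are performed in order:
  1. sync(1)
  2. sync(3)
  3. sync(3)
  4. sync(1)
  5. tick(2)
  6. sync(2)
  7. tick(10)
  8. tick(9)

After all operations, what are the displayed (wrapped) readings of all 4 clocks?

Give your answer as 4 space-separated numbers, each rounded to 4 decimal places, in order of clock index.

After op 1 sync(1): ref=0.0000 raw=[0.0000 0.0000 0.0000 0.0000]
After op 2 sync(3): ref=0.0000 raw=[0.0000 0.0000 0.0000 0.0000]
After op 3 sync(3): ref=0.0000 raw=[0.0000 0.0000 0.0000 0.0000]
After op 4 sync(1): ref=0.0000 raw=[0.0000 0.0000 0.0000 0.0000]
After op 5 tick(2): ref=2.0000 raw=[2.5000 2.2000 1.8000 3.0000]
After op 6 sync(2): ref=2.0000 raw=[2.5000 2.2000 2.0000 3.0000]
After op 7 tick(10): ref=12.0000 raw=[15.0000 13.2000 11.0000 18.0000]
After op 8 tick(9): ref=21.0000 raw=[26.2500 23.1000 19.1000 31.5000]
Wrap final raw readings (mod 100): 26.2500 mod 100 = 26.2500; 23.1000 mod 100 = 23.1000; 19.1000 mod 100 = 19.1000; 31.5000 mod 100 = 31.5000

Answer: 26.2500 23.1000 19.1000 31.5000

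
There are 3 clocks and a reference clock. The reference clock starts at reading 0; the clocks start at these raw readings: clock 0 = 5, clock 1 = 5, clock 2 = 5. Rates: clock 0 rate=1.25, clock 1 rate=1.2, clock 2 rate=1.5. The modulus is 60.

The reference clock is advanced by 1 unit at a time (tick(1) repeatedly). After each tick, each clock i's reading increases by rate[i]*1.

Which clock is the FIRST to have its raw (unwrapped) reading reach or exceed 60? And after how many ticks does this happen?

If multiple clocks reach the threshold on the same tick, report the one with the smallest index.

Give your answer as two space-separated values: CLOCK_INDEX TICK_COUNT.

Answer: 2 37

Derivation:
clock 0: start=5, rate=1.25, needs 60-5 = 55; ticks = ceil(55/1.25) = ceil(44.0000) = 44; reading at tick 44 = 5 + 1.25*44 = 60.0000
clock 1: start=5, rate=1.2, needs 60-5 = 55; ticks = ceil(55/1.2) = ceil(45.8333) = 46; reading at tick 46 = 5 + 1.2*46 = 60.2000
clock 2: start=5, rate=1.5, needs 60-5 = 55; ticks = ceil(55/1.5) = ceil(36.6667) = 37; reading at tick 37 = 5 + 1.5*37 = 60.5000
Minimum tick count = 37; winners = [2]; smallest index = 2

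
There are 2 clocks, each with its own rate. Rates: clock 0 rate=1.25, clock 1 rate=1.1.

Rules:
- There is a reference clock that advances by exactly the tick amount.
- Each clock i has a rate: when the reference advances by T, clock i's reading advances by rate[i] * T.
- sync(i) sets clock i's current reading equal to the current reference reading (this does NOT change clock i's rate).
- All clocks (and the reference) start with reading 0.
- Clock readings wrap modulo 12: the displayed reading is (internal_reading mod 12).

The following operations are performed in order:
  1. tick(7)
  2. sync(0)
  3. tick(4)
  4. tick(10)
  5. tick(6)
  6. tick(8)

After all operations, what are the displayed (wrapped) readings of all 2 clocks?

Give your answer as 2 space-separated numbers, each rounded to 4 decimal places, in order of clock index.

Answer: 6.0000 2.5000

Derivation:
After op 1 tick(7): ref=7.0000 raw=[8.7500 7.7000]
After op 2 sync(0): ref=7.0000 raw=[7.0000 7.7000]
After op 3 tick(4): ref=11.0000 raw=[12.0000 12.1000]
After op 4 tick(10): ref=21.0000 raw=[24.5000 23.1000]
After op 5 tick(6): ref=27.0000 raw=[32.0000 29.7000]
After op 6 tick(8): ref=35.0000 raw=[42.0000 38.5000]
Wrap final raw readings (mod 12): 42.0000 mod 12 = 6.0000; 38.5000 mod 12 = 2.5000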